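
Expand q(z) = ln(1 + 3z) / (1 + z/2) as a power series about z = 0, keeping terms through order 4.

Multiply the two series term by term and collect like powers.
q(0) = 0
q′(0) = 3
q′′(0) = -12
q′′′(0) = 72
q^(4)(0) = -630

-105*z^4/4 + 12*z^3 - 6*z^2 + 3*z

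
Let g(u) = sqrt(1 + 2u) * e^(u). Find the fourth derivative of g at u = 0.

-4

Expand each factor separately, then convolve coefficients.
The coefficient of u^4 in the expansion is -1/6, so g^(4)(0) = 4! * (-1/6) = -4.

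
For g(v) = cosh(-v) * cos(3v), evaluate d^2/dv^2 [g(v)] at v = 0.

-8

Take the Cauchy product of the two expansions.
From the series, [v^2] g = -4; multiply by 2! = 2 to get -8.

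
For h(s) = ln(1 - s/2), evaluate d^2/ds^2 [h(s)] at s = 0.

-1/4

The coefficient of s^2 in the expansion is -1/8, so h′′(0) = 2! * (-1/8) = -1/4.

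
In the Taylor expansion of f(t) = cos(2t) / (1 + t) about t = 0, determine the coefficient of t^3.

Write out both Maclaurin series and multiply, keeping only the needed powers.
[t^0] = 1;  [t^1] = -1;  [t^2] = -1;  [t^3] = 1.

1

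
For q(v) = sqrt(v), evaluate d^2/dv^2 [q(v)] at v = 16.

-1/256

From the series, [(v - 16)^2] q = -1/512; multiply by 2! = 2 to get -1/256.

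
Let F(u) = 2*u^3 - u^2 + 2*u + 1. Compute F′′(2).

22

The coefficient of (u - 2)^2 in the expansion is 11, so F′′(2) = 2! * (11) = 22.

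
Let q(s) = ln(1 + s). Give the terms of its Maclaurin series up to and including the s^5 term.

Apply the Taylor formula c_k = f^(k)(a)/k!.
q(0) = 0
q′(0) = 1
q′′(0) = -1
q′′′(0) = 2
q^(4)(0) = -6
q^(5)(0) = 24
The Taylor polynomial is Σ q^(k)(0)/k! · s^k.

s^5/5 - s^4/4 + s^3/3 - s^2/2 + s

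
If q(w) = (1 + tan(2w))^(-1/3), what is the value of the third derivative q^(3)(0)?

-368/27

Plug the Maclaurin series of the inner function into that of the outer and collect terms.
The coefficient of w^3 in the expansion is -184/81, so q′′′(0) = 3! * (-184/81) = -368/27.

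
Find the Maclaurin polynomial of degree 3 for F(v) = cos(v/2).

1 - v^2/8

Differentiate repeatedly and evaluate at the center.
F(0) = 1
F′(0) = 0
F′′(0) = -1/4
F′′′(0) = 0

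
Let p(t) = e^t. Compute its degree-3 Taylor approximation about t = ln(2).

Apply the Taylor formula c_k = f^(k)(a)/k!.
p(ln(2)) = 2
p′(ln(2)) = 2
p′′(ln(2)) = 2
p′′′(ln(2)) = 2

(t - ln(2))^3/3 + (t - ln(2))^2 + 2*(t - ln(2)) + 2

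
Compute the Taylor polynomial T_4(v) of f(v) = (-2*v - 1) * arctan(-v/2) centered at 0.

Distribute the polynomial across the series and collect like powers.
f(0) = 0
f′(0) = 1/2
f′′(0) = 2
f′′′(0) = -1/4
f^(4)(0) = -2
The Taylor polynomial is Σ f^(k)(0)/k! · v^k.

-v^4/12 - v^3/24 + v^2 + v/2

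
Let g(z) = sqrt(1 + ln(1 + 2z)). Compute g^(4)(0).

-143

Compose series: expand the inner function first, then feed it into the outer expansion.
The coefficient of z^4 in the expansion is -143/24, so g^(4)(0) = 4! * (-143/24) = -143.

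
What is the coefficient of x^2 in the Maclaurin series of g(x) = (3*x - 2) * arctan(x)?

Multiply each power in the prefactor through the base expansion.
g(0) = 0
g′(0) = -2
g′′(0) = 6

3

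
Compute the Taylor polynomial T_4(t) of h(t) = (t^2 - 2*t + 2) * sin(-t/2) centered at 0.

-t^4/24 - 11*t^3/24 + t^2 - t

Shift and add copies of the series according to the polynomial's terms.
h(0) = 0
h′(0) = -1
h′′(0) = 2
h′′′(0) = -11/4
h^(4)(0) = -1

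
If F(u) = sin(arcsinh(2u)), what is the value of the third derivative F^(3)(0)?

Let u equal the inner series; expand the outer function in u and truncate.
The coefficient of u^3 in the expansion is -8/3, so F′′′(0) = 3! * (-8/3) = -16.

-16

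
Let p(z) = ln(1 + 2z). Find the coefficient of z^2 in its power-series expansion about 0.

p(0) = 0
p′(0) = 2
p′′(0) = -4

-2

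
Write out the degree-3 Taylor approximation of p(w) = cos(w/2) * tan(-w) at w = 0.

-5*w^3/24 - w

Expand each factor separately, then convolve coefficients.
p(0) = 0
p′(0) = -1
p′′(0) = 0
p′′′(0) = -5/4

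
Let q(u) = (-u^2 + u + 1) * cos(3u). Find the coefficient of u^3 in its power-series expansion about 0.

Shift and add copies of the series according to the polynomial's terms.
q(0) = 1
q′(0) = 1
q′′(0) = -11
q′′′(0) = -27
So c_3 = q′′′(0)/3! = -9/2.

-9/2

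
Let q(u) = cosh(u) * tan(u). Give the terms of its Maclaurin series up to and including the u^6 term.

Write out both Maclaurin series and multiply, keeping only the needed powers.
[u^0] = 0;  [u^1] = 1;  [u^2] = 0;  [u^3] = 5/6;  [u^4] = 0;  [u^5] = 41/120;  [u^6] = 0.

41*u^5/120 + 5*u^3/6 + u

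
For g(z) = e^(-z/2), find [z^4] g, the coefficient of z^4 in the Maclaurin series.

1/384

Compute the successive derivatives at the expansion point and divide by k!.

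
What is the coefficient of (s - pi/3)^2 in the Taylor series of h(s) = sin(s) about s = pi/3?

[(s - pi/3)^0] = sqrt(3)/2;  [(s - pi/3)^1] = 1/2;  [(s - pi/3)^2] = -sqrt(3)/4.

-sqrt(3)/4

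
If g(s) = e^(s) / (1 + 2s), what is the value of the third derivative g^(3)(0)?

-29

Multiply the two series term by term and collect like powers.
The coefficient of s^3 in the expansion is -29/6, so g′′′(0) = 3! * (-29/6) = -29.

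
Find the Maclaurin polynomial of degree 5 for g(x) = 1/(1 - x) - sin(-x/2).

3841*x^5/3840 + x^4 + 47*x^3/48 + x^2 + 3*x/2 + 1

Add the two expansions coefficient-wise.
g(0) = 1
g′(0) = 3/2
g′′(0) = 2
g′′′(0) = 47/8
g^(4)(0) = 24
g^(5)(0) = 3841/32
Dividing each by k! gives the coefficients c_0, ..., c_5.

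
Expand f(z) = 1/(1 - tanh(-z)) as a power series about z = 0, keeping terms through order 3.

-2*z^3/3 + z^2 - z + 1

Compose series: expand the inner function first, then feed it into the outer expansion.
f(0) = 1
f′(0) = -1
f′′(0) = 2
f′′′(0) = -4
Dividing each by k! gives the coefficients c_0, ..., c_3.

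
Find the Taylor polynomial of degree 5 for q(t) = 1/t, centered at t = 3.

q(3) = 1/3
q′(3) = -1/9
q′′(3) = 2/27
q′′′(3) = -2/27
q^(4)(3) = 8/81
q^(5)(3) = -40/243

-(t - 3)^5/729 + (t - 3)^4/243 - (t - 3)^3/81 + (t - 3)^2/27 - (t - 3)/9 + 1/3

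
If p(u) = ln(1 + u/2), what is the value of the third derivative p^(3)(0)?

Differentiate repeatedly and evaluate at the center.
The coefficient of u^3 in the expansion is 1/24, so p′′′(0) = 3! * (1/24) = 1/4.

1/4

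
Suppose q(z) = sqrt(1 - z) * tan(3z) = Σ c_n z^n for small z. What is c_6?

Take the Cauchy product of the two expansions.
q(0) = 0
q′(0) = 3
q′′(0) = -3
q′′′(0) = 207/4
q^(4)(0) = -225/2
q^(5)(0) = 59823/16
q^(6)(0) = -194049/16
So c_6 = q^(6)(0)/6! = -21561/1280.

-21561/1280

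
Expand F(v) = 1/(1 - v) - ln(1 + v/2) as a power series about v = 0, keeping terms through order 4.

Combine the two series term by term.
F(0) = 1
F′(0) = 1/2
F′′(0) = 9/4
F′′′(0) = 23/4
F^(4)(0) = 195/8

65*v^4/64 + 23*v^3/24 + 9*v^2/8 + v/2 + 1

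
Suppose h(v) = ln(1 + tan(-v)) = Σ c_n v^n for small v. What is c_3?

Let u equal the inner series; expand the outer function in u and truncate.
[v^0] = 0;  [v^1] = -1;  [v^2] = -1/2;  [v^3] = -2/3.
So c_3 = h′′′(0)/3! = -2/3.

-2/3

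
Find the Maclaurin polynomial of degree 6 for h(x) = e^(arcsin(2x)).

Compose series: expand the inner function first, then feed it into the outer expansion.
h(0) = 1
h′(0) = 2
h′′(0) = 4
h′′′(0) = 16
h^(4)(0) = 80
h^(5)(0) = 640
h^(6)(0) = 5440
The Taylor polynomial is Σ h^(k)(0)/k! · x^k.

68*x^6/9 + 16*x^5/3 + 10*x^4/3 + 8*x^3/3 + 2*x^2 + 2*x + 1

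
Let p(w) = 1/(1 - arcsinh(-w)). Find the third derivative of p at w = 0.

-5

Let u equal the inner series; expand the outer function in u and truncate.
From the series, [w^3] p = -5/6; multiply by 3! = 6 to get -5.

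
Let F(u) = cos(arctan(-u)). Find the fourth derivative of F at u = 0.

Plug the Maclaurin series of the inner function into that of the outer and collect terms.
The coefficient of u^4 in the expansion is 3/8, so F^(4)(0) = 4! * (3/8) = 9.

9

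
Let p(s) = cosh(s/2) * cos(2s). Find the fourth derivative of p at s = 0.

Expand each factor separately, then convolve coefficients.
The coefficient of s^4 in the expansion is 161/384, so p^(4)(0) = 4! * (161/384) = 161/16.

161/16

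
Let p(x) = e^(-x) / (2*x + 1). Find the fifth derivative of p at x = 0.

Use 1/(1 - r) = Σ r^k on the denominator, then take the Cauchy product.
From the series, [x^5] p = -6331/120; multiply by 5! = 120 to get -6331.

-6331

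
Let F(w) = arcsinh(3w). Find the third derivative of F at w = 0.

-27

Differentiate repeatedly and evaluate at the center.
The coefficient of w^3 in the expansion is -9/2, so F′′′(0) = 3! * (-9/2) = -27.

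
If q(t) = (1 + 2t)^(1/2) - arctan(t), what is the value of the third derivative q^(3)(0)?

Add the two expansions coefficient-wise.
The coefficient of t^3 in the expansion is 5/6, so q′′′(0) = 3! * (5/6) = 5.

5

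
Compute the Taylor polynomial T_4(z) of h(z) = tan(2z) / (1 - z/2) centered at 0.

Write out both Maclaurin series and multiply, keeping only the needed powers.

19*z^4/12 + 19*z^3/6 + z^2 + 2*z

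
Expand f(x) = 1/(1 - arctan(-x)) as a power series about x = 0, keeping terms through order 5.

Plug the Maclaurin series of the inner function into that of the outer and collect terms.
f(0) = 1
f′(0) = -1
f′′(0) = 2
f′′′(0) = -4
f^(4)(0) = 8
f^(5)(0) = -24
Then c_k = f^(k)(0)/k! gives each Taylor coefficient.

-x^5/5 + x^4/3 - 2*x^3/3 + x^2 - x + 1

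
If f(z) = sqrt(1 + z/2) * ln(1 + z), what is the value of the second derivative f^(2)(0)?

Multiply the two series term by term and collect like powers.
From the series, [z^2] f = -1/4; multiply by 2! = 2 to get -1/2.

-1/2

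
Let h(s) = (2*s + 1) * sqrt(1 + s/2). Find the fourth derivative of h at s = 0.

81/256

Shift and add copies of the series according to the polynomial's terms.
The coefficient of s^4 in the expansion is 27/2048, so h^(4)(0) = 4! * (27/2048) = 81/256.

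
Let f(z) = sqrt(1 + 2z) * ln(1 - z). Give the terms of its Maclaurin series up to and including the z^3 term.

-z^3/3 - 3*z^2/2 - z

Write out both Maclaurin series and multiply, keeping only the needed powers.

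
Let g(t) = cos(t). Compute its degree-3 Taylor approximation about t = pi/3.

Use the known series and substitute for the argument.

sqrt(3)*(t - pi/3)^3/12 - (t - pi/3)^2/4 - sqrt(3)*(t - pi/3)/2 + 1/2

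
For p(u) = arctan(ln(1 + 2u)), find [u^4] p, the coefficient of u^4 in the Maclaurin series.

Plug the Maclaurin series of the inner function into that of the outer and collect terms.
p(0) = 0
p′(0) = 2
p′′(0) = -4
p′′′(0) = 0
p^(4)(0) = 96
The Taylor polynomial is Σ p^(k)(0)/k! · u^k.

4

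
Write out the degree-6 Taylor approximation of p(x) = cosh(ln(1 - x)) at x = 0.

x^6/2 + x^5/2 + x^4/2 + x^3/2 + x^2/2 + 1

Substitute the inner expansion into the outer series and collect powers.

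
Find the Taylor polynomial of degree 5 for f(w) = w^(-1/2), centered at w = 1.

[(w - 1)^0] = 1;  [(w - 1)^1] = -1/2;  [(w - 1)^2] = 3/8;  [(w - 1)^3] = -5/16;  [(w - 1)^4] = 35/128;  [(w - 1)^5] = -63/256.

-63*(w - 1)^5/256 + 35*(w - 1)^4/128 - 5*(w - 1)^3/16 + 3*(w - 1)^2/8 - (w - 1)/2 + 1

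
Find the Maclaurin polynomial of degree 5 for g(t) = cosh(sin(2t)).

-2*t^4 + 2*t^2 + 1

Plug the Maclaurin series of the inner function into that of the outer and collect terms.
g(0) = 1
g′(0) = 0
g′′(0) = 4
g′′′(0) = 0
g^(4)(0) = -48
g^(5)(0) = 0
Then c_k = g^(k)(0)/k! gives each Taylor coefficient.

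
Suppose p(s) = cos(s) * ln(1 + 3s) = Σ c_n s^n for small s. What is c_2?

Write out both Maclaurin series and multiply, keeping only the needed powers.
p(0) = 0
p′(0) = 3
p′′(0) = -9
So c_2 = p′′(0)/2! = -9/2.

-9/2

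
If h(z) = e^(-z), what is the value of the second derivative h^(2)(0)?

From the series, [z^2] h = 1/2; multiply by 2! = 2 to get 1.

1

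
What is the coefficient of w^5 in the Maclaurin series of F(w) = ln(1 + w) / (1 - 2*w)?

391/30

Multiply the numerator's expansion by the denominator's geometric series.
[w^0] = 0;  [w^1] = 1;  [w^2] = 3/2;  [w^3] = 10/3;  [w^4] = 77/12;  [w^5] = 391/30.
So c_5 = F^(5)(0)/5! = 391/30.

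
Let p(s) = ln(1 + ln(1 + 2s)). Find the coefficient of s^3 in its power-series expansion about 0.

Substitute the inner expansion into the outer series and collect powers.
p(0) = 0
p′(0) = 2
p′′(0) = -8
p′′′(0) = 56
Dividing each by k! gives the coefficients c_0, ..., c_3.

28/3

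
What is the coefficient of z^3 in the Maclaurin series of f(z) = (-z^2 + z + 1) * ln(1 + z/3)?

-61/162

Multiply each power in the prefactor through the base expansion.
f(0) = 0
f′(0) = 1/3
f′′(0) = 5/9
f′′′(0) = -61/27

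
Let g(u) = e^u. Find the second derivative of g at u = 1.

From the series, [(u - 1)^2] g = e/2; multiply by 2! = 2 to get e.

e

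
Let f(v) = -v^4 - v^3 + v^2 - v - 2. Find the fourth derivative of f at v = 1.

-24

From the series, [(v - 1)^4] f = -1; multiply by 4! = 24 to get -24.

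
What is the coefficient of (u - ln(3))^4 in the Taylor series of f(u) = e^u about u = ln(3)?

1/8

[(u - ln(3))^0] = 3;  [(u - ln(3))^1] = 3;  [(u - ln(3))^2] = 3/2;  [(u - ln(3))^3] = 1/2;  [(u - ln(3))^4] = 1/8.
So c_4 = f^(4)(ln(3))/4! = 1/8.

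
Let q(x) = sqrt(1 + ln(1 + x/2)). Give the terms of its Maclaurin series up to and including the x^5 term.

1609*x^5/122880 - 143*x^4/6144 + 17*x^3/384 - 3*x^2/32 + x/4 + 1

Plug the Maclaurin series of the inner function into that of the outer and collect terms.
q(0) = 1
q′(0) = 1/4
q′′(0) = -3/16
q′′′(0) = 17/64
q^(4)(0) = -143/256
q^(5)(0) = 1609/1024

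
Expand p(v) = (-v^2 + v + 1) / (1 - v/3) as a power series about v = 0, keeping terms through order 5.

-5*v^5/243 - 5*v^4/81 - 5*v^3/27 - 5*v^2/9 + 4*v/3 + 1

Distribute the polynomial across the series and collect like powers.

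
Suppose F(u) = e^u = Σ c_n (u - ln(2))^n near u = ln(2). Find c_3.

F(ln(2)) = 2
F′(ln(2)) = 2
F′′(ln(2)) = 2
F′′′(ln(2)) = 2

1/3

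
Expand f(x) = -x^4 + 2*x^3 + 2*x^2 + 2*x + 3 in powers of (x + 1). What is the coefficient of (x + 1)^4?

Differentiate repeatedly and evaluate at the center.
f(-1) = 0
f′(-1) = 8
f′′(-1) = -20
f′′′(-1) = 36
f^(4)(-1) = -24

-1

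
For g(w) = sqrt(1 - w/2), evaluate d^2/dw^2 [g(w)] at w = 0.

-1/16

From the series, [w^2] g = -1/32; multiply by 2! = 2 to get -1/16.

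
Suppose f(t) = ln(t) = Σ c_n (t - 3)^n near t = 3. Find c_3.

[(t - 3)^0] = ln(3);  [(t - 3)^1] = 1/3;  [(t - 3)^2] = -1/18;  [(t - 3)^3] = 1/81.
So c_3 = f′′′(3)/3! = 1/81.

1/81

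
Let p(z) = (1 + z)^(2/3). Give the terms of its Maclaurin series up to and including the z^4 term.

-7*z^4/243 + 4*z^3/81 - z^2/9 + 2*z/3 + 1

[z^0] = 1;  [z^1] = 2/3;  [z^2] = -1/9;  [z^3] = 4/81;  [z^4] = -7/243.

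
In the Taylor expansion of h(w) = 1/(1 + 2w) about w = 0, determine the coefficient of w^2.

4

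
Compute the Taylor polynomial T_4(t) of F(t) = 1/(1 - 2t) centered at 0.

F(0) = 1
F′(0) = 2
F′′(0) = 8
F′′′(0) = 48
F^(4)(0) = 384
Then c_k = F^(k)(0)/k! gives each Taylor coefficient.

16*t^4 + 8*t^3 + 4*t^2 + 2*t + 1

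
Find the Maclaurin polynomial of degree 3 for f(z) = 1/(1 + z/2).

-z^3/8 + z^2/4 - z/2 + 1

f(0) = 1
f′(0) = -1/2
f′′(0) = 1/2
f′′′(0) = -3/4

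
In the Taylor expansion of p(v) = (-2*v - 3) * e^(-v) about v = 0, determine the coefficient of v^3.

Multiply each power in the prefactor through the base expansion.
p(0) = -3
p′(0) = 1
p′′(0) = 1
p′′′(0) = -3
Then c_k = p^(k)(0)/k! gives each Taylor coefficient.

-1/2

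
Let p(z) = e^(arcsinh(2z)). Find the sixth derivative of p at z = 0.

Compose series: expand the inner function first, then feed it into the outer expansion.
The coefficient of z^6 in the expansion is 4, so p^(6)(0) = 6! * (4) = 2880.

2880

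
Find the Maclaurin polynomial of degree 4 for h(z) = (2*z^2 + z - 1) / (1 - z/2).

Multiply each power in the prefactor through the base expansion.

9*z^4/16 + 9*z^3/8 + 9*z^2/4 + z/2 - 1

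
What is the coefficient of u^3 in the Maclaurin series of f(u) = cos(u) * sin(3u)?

Write out both Maclaurin series and multiply, keeping only the needed powers.
f(0) = 0
f′(0) = 3
f′′(0) = 0
f′′′(0) = -36

-6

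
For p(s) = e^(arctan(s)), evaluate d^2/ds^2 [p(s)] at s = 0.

Substitute the inner expansion into the outer series and collect powers.
From the series, [s^2] p = 1/2; multiply by 2! = 2 to get 1.

1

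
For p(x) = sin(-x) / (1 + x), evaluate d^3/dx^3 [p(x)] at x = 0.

-5

Multiply the two series term by term and collect like powers.
The coefficient of x^3 in the expansion is -5/6, so p′′′(0) = 3! * (-5/6) = -5.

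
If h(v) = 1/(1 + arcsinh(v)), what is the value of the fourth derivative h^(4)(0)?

Compose series: expand the inner function first, then feed it into the outer expansion.
From the series, [v^4] h = 2/3; multiply by 4! = 24 to get 16.

16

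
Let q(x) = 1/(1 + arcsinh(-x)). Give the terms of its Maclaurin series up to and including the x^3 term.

Compose series: expand the inner function first, then feed it into the outer expansion.
[x^0] = 1;  [x^1] = 1;  [x^2] = 1;  [x^3] = 5/6.

5*x^3/6 + x^2 + x + 1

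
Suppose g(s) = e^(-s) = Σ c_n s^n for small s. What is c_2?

Use the known series and substitute for the argument.
g(0) = 1
g′(0) = -1
g′′(0) = 1
So c_2 = g′′(0)/2! = 1/2.

1/2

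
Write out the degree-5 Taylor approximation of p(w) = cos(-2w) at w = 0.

p(0) = 1
p′(0) = 0
p′′(0) = -4
p′′′(0) = 0
p^(4)(0) = 16
p^(5)(0) = 0

2*w^4/3 - 2*w^2 + 1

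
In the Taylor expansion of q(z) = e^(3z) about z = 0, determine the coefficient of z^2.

9/2

q(0) = 1
q′(0) = 3
q′′(0) = 9
So c_2 = q′′(0)/2! = 9/2.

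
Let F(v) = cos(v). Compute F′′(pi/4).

-sqrt(2)/2

Compute the successive derivatives at the expansion point and divide by k!.
The coefficient of (v - pi/4)^2 in the expansion is -sqrt(2)/4, so F′′(pi/4) = 2! * (-sqrt(2)/4) = -sqrt(2)/2.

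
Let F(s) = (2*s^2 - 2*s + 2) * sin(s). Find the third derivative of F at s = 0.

10

Multiply each power in the prefactor through the base expansion.
The coefficient of s^3 in the expansion is 5/3, so F′′′(0) = 3! * (5/3) = 10.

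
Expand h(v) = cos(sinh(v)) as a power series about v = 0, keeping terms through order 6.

v^6/240 - v^4/8 - v^2/2 + 1

Plug the Maclaurin series of the inner function into that of the outer and collect terms.
h(0) = 1
h′(0) = 0
h′′(0) = -1
h′′′(0) = 0
h^(4)(0) = -3
h^(5)(0) = 0
h^(6)(0) = 3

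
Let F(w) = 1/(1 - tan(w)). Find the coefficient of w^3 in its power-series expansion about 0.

Substitute the inner expansion into the outer series and collect powers.
F(0) = 1
F′(0) = 1
F′′(0) = 2
F′′′(0) = 8
The Taylor polynomial is Σ F^(k)(0)/k! · w^k.

4/3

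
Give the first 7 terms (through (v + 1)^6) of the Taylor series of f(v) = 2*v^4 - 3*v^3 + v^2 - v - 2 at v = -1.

2*(v + 1)^4 - 11*(v + 1)^3 + 22*(v + 1)^2 - 20*(v + 1) + 5

Differentiate repeatedly and evaluate at the center.
f(-1) = 5
f′(-1) = -20
f′′(-1) = 44
f′′′(-1) = -66
f^(4)(-1) = 48
f^(5)(-1) = 0
f^(6)(-1) = 0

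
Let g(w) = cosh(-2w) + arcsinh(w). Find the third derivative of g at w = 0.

Add the two expansions coefficient-wise.
From the series, [w^3] g = -1/6; multiply by 3! = 6 to get -1.

-1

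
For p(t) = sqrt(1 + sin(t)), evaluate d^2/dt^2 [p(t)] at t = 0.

-1/4

Plug the Maclaurin series of the inner function into that of the outer and collect terms.
The coefficient of t^2 in the expansion is -1/8, so p′′(0) = 2! * (-1/8) = -1/4.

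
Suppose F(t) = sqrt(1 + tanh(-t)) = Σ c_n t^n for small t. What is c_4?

17/384

Let u equal the inner series; expand the outer function in u and truncate.
F(0) = 1
F′(0) = -1/2
F′′(0) = -1/4
F′′′(0) = 5/8
F^(4)(0) = 17/16
So c_4 = F^(4)(0)/4! = 17/384.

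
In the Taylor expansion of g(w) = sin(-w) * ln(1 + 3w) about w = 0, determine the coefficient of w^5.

Multiply the two series term by term and collect like powers.
g(0) = 0
g′(0) = 0
g′′(0) = -6
g′′′(0) = 27
g^(4)(0) = -204
g^(5)(0) = 2340
So c_5 = g^(5)(0)/5! = 39/2.

39/2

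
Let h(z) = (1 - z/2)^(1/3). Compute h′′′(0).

The coefficient of z^3 in the expansion is -5/648, so h′′′(0) = 3! * (-5/648) = -5/108.

-5/108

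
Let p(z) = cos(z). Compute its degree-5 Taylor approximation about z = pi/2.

-(z - pi/2)^5/120 + (z - pi/2)^3/6 - (z - pi/2)

[(z - pi/2)^0] = 0;  [(z - pi/2)^1] = -1;  [(z - pi/2)^2] = 0;  [(z - pi/2)^3] = 1/6;  [(z - pi/2)^4] = 0;  [(z - pi/2)^5] = -1/120.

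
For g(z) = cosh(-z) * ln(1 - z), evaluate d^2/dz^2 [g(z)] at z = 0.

-1

Write out both Maclaurin series and multiply, keeping only the needed powers.
The coefficient of z^2 in the expansion is -1/2, so g′′(0) = 2! * (-1/2) = -1.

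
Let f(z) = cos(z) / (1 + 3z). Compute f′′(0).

Take the Cauchy product of the two expansions.
The coefficient of z^2 in the expansion is 17/2, so f′′(0) = 2! * (17/2) = 17.

17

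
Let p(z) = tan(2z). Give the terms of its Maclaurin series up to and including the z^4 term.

Use the known series and substitute for the argument.

8*z^3/3 + 2*z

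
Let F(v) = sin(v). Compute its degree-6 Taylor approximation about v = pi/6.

-(v - pi/6)^6/1440 + sqrt(3)*(v - pi/6)^5/240 + (v - pi/6)^4/48 - sqrt(3)*(v - pi/6)^3/12 - (v - pi/6)^2/4 + sqrt(3)*(v - pi/6)/2 + 1/2

Compute the successive derivatives at the expansion point and divide by k!.
F(pi/6) = 1/2
F′(pi/6) = sqrt(3)/2
F′′(pi/6) = -1/2
F′′′(pi/6) = -sqrt(3)/2
F^(4)(pi/6) = 1/2
F^(5)(pi/6) = sqrt(3)/2
F^(6)(pi/6) = -1/2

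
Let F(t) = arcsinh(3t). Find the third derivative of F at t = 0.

-27

From the series, [t^3] F = -9/2; multiply by 3! = 6 to get -27.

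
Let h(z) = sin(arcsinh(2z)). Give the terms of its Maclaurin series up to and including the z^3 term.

Compose series: expand the inner function first, then feed it into the outer expansion.
[z^0] = 0;  [z^1] = 2;  [z^2] = 0;  [z^3] = -8/3.

-8*z^3/3 + 2*z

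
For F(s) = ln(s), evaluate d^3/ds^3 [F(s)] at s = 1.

2

The coefficient of (s - 1)^3 in the expansion is 1/3, so F′′′(1) = 3! * (1/3) = 2.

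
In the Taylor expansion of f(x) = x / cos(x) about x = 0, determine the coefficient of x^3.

1/2

Divide the numerator series by the denominator series (power-series long division).
f(0) = 0
f′(0) = 1
f′′(0) = 0
f′′′(0) = 3
So c_3 = f′′′(0)/3! = 1/2.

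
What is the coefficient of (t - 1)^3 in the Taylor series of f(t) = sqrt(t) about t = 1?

c_3 = f′′′(1)/3! = 1/16.

1/16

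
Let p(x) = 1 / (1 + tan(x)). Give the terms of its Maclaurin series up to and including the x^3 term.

Expand as Σ (-1)^k u^k with u equal to the inner function's series.
p(0) = 1
p′(0) = -1
p′′(0) = 2
p′′′(0) = -8

-4*x^3/3 + x^2 - x + 1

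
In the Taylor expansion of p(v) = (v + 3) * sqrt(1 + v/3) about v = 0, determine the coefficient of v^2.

Shift and add copies of the series according to the polynomial's terms.

1/8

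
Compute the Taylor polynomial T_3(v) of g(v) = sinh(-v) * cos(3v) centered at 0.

13*v^3/3 - v

Expand each factor separately, then convolve coefficients.
g(0) = 0
g′(0) = -1
g′′(0) = 0
g′′′(0) = 26
The Taylor polynomial is Σ g^(k)(0)/k! · v^k.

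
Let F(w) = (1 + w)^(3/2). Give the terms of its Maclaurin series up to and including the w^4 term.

F(0) = 1
F′(0) = 3/2
F′′(0) = 3/4
F′′′(0) = -3/8
F^(4)(0) = 9/16
Dividing each by k! gives the coefficients c_0, ..., c_4.

3*w^4/128 - w^3/16 + 3*w^2/8 + 3*w/2 + 1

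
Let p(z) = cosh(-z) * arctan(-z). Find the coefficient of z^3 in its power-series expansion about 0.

-1/6

Expand each factor separately, then convolve coefficients.
p(0) = 0
p′(0) = -1
p′′(0) = 0
p′′′(0) = -1
Dividing each by k! gives the coefficients c_0, ..., c_3.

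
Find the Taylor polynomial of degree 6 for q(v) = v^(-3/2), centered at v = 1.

3003*(v - 1)^6/1024 - 693*(v - 1)^5/256 + 315*(v - 1)^4/128 - 35*(v - 1)^3/16 + 15*(v - 1)^2/8 - 3*(v - 1)/2 + 1

[(v - 1)^0] = 1;  [(v - 1)^1] = -3/2;  [(v - 1)^2] = 15/8;  [(v - 1)^3] = -35/16;  [(v - 1)^4] = 315/128;  [(v - 1)^5] = -693/256;  [(v - 1)^6] = 3003/1024.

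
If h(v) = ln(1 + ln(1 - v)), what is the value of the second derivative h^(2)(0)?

Let u equal the inner series; expand the outer function in u and truncate.
The coefficient of v^2 in the expansion is -1, so h′′(0) = 2! * (-1) = -2.

-2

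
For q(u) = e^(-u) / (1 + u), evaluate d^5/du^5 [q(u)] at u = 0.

-326

Expand each factor separately, then convolve coefficients.
The coefficient of u^5 in the expansion is -163/60, so q^(5)(0) = 5! * (-163/60) = -326.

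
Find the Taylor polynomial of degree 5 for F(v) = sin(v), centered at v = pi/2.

(v - pi/2)^4/24 - (v - pi/2)^2/2 + 1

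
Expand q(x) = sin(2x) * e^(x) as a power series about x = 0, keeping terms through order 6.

Multiply the two series term by term and collect like powers.
q(0) = 0
q′(0) = 2
q′′(0) = 4
q′′′(0) = -2
q^(4)(0) = -24
q^(5)(0) = -38
q^(6)(0) = 44

11*x^6/180 - 19*x^5/60 - x^4 - x^3/3 + 2*x^2 + 2*x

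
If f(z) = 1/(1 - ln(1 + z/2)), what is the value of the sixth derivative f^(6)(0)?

Compose series: expand the inner function first, then feed it into the outer expansion.
From the series, [z^6] f = 19/23040; multiply by 6! = 720 to get 19/32.

19/32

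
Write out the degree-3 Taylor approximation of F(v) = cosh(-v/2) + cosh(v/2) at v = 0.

v^2/4 + 2

Combine the two series term by term.
F(0) = 2
F′(0) = 0
F′′(0) = 1/2
F′′′(0) = 0
Then c_k = F^(k)(0)/k! gives each Taylor coefficient.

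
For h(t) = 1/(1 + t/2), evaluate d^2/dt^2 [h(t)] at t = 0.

Compute the successive derivatives at the expansion point and divide by k!.
The coefficient of t^2 in the expansion is 1/4, so h′′(0) = 2! * (1/4) = 1/2.

1/2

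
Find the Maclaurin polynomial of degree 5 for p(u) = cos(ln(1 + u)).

u^5/3 - 5*u^4/12 + u^3/2 - u^2/2 + 1

Compose series: expand the inner function first, then feed it into the outer expansion.
[u^0] = 1;  [u^1] = 0;  [u^2] = -1/2;  [u^3] = 1/2;  [u^4] = -5/12;  [u^5] = 1/3.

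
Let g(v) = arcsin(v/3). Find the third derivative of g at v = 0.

1/27

Compute the successive derivatives at the expansion point and divide by k!.
From the series, [v^3] g = 1/162; multiply by 3! = 6 to get 1/27.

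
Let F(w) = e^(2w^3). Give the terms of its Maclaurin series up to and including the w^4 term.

2*w^3 + 1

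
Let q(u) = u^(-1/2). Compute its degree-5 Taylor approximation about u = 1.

Compute the successive derivatives at the expansion point and divide by k!.
[(u - 1)^0] = 1;  [(u - 1)^1] = -1/2;  [(u - 1)^2] = 3/8;  [(u - 1)^3] = -5/16;  [(u - 1)^4] = 35/128;  [(u - 1)^5] = -63/256.

-63*(u - 1)^5/256 + 35*(u - 1)^4/128 - 5*(u - 1)^3/16 + 3*(u - 1)^2/8 - (u - 1)/2 + 1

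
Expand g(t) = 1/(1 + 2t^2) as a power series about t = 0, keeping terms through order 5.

[t^0] = 1;  [t^1] = 0;  [t^2] = -2;  [t^3] = 0;  [t^4] = 4;  [t^5] = 0.

4*t^4 - 2*t^2 + 1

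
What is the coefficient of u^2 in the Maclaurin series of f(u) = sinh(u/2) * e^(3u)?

3/2

Expand each factor separately, then convolve coefficients.
f(0) = 0
f′(0) = 1/2
f′′(0) = 3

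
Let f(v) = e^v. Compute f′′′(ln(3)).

Differentiate repeatedly and evaluate at the center.
The coefficient of (v - ln(3))^3 in the expansion is 1/2, so f′′′(ln(3)) = 3! * (1/2) = 3.

3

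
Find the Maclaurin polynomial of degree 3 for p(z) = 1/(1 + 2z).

-8*z^3 + 4*z^2 - 2*z + 1

[z^0] = 1;  [z^1] = -2;  [z^2] = 4;  [z^3] = -8.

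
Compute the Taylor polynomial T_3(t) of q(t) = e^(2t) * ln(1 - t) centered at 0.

-10*t^3/3 - 5*t^2/2 - t

Multiply the two series term by term and collect like powers.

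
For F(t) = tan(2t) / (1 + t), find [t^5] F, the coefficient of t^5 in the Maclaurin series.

134/15

Multiply the two series term by term and collect like powers.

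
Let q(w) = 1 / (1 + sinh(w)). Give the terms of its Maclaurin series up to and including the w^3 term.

Expand as Σ (-1)^k u^k with u equal to the inner function's series.
[w^0] = 1;  [w^1] = -1;  [w^2] = 1;  [w^3] = -7/6.

-7*w^3/6 + w^2 - w + 1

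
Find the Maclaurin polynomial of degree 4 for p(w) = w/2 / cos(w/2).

w^3/16 + w/2

Invert the denominator's series and multiply.
p(0) = 0
p′(0) = 1/2
p′′(0) = 0
p′′′(0) = 3/8
p^(4)(0) = 0
Then c_k = p^(k)(0)/k! gives each Taylor coefficient.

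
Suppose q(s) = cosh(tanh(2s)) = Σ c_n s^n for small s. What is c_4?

Plug the Maclaurin series of the inner function into that of the outer and collect terms.
q(0) = 1
q′(0) = 0
q′′(0) = 4
q′′′(0) = 0
q^(4)(0) = -112
So c_4 = q^(4)(0)/4! = -14/3.

-14/3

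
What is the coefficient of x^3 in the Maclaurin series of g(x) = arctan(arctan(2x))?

Plug the Maclaurin series of the inner function into that of the outer and collect terms.
g(0) = 0
g′(0) = 2
g′′(0) = 0
g′′′(0) = -32
Dividing each by k! gives the coefficients c_0, ..., c_3.

-16/3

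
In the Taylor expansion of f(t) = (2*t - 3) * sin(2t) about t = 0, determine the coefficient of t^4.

Shift and add copies of the series according to the polynomial's terms.
f(0) = 0
f′(0) = -6
f′′(0) = 8
f′′′(0) = 24
f^(4)(0) = -64
So c_4 = f^(4)(0)/4! = -8/3.

-8/3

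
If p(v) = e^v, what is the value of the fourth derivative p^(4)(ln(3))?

3

From the series, [(v - ln(3))^4] p = 1/8; multiply by 4! = 24 to get 3.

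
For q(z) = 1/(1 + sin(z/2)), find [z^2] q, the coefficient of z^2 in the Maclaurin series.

1/4

Compose series: expand the inner function first, then feed it into the outer expansion.
q(0) = 1
q′(0) = -1/2
q′′(0) = 1/2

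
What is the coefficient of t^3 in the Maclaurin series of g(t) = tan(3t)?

9

g(0) = 0
g′(0) = 3
g′′(0) = 0
g′′′(0) = 54
So c_3 = g′′′(0)/3! = 9.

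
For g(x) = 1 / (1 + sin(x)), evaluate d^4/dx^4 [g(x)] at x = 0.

Expand as Σ (-1)^k u^k with u equal to the inner function's series.
The coefficient of x^4 in the expansion is 2/3, so g^(4)(0) = 4! * (2/3) = 16.

16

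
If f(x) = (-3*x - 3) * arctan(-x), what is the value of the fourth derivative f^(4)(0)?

-24

Multiply each power in the prefactor through the base expansion.
The coefficient of x^4 in the expansion is -1, so f^(4)(0) = 4! * (-1) = -24.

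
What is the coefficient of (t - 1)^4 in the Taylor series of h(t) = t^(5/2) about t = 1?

-5/128

h(1) = 1
h′(1) = 5/2
h′′(1) = 15/4
h′′′(1) = 15/8
h^(4)(1) = -15/16
So c_4 = h^(4)(1)/4! = -5/128.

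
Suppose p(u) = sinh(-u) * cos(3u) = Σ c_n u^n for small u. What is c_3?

13/3

Expand each factor separately, then convolve coefficients.
[u^0] = 0;  [u^1] = -1;  [u^2] = 0;  [u^3] = 13/3.
So c_3 = p′′′(0)/3! = 13/3.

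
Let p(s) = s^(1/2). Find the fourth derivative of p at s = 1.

The coefficient of (s - 1)^4 in the expansion is -5/128, so p^(4)(1) = 4! * (-5/128) = -15/16.

-15/16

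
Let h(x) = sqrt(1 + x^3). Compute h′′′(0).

3

From the series, [x^3] h = 1/2; multiply by 3! = 6 to get 3.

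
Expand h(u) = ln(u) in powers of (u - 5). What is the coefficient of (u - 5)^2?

Apply the Taylor formula c_k = f^(k)(a)/k!.
h(5) = ln(5)
h′(5) = 1/5
h′′(5) = -1/25

-1/50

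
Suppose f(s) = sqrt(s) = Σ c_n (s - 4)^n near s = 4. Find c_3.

f(4) = 2
f′(4) = 1/4
f′′(4) = -1/32
f′′′(4) = 3/256
So c_3 = f′′′(4)/3! = 1/512.

1/512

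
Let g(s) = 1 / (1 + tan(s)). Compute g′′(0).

Expand as Σ (-1)^k u^k with u equal to the inner function's series.
The coefficient of s^2 in the expansion is 1, so g′′(0) = 2! * (1) = 2.

2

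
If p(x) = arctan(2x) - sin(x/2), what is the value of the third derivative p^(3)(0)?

-127/8

Combine the two series term by term.
The coefficient of x^3 in the expansion is -127/48, so p′′′(0) = 3! * (-127/48) = -127/8.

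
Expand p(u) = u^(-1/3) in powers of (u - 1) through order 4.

35*(u - 1)^4/243 - 14*(u - 1)^3/81 + 2*(u - 1)^2/9 - (u - 1)/3 + 1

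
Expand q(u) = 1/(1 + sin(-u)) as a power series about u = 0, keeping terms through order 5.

61*u^5/120 + 2*u^4/3 + 5*u^3/6 + u^2 + u + 1

Compose series: expand the inner function first, then feed it into the outer expansion.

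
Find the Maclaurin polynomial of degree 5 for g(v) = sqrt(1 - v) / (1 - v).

Take the Cauchy product of the two expansions.
g(0) = 1
g′(0) = 1/2
g′′(0) = 3/4
g′′′(0) = 15/8
g^(4)(0) = 105/16
g^(5)(0) = 945/32

63*v^5/256 + 35*v^4/128 + 5*v^3/16 + 3*v^2/8 + v/2 + 1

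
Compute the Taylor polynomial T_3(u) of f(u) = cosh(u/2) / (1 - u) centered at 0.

9*u^3/8 + 9*u^2/8 + u + 1

Write out both Maclaurin series and multiply, keeping only the needed powers.
[u^0] = 1;  [u^1] = 1;  [u^2] = 9/8;  [u^3] = 9/8.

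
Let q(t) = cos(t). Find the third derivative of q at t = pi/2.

1

From the series, [(t - pi/2)^3] q = 1/6; multiply by 3! = 6 to get 1.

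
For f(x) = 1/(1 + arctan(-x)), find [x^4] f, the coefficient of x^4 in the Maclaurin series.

Substitute the inner expansion into the outer series and collect powers.
f(0) = 1
f′(0) = 1
f′′(0) = 2
f′′′(0) = 4
f^(4)(0) = 8
So c_4 = f^(4)(0)/4! = 1/3.

1/3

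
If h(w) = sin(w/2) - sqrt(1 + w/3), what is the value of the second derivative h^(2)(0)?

Add the two expansions coefficient-wise.
The coefficient of w^2 in the expansion is 1/72, so h′′(0) = 2! * (1/72) = 1/36.

1/36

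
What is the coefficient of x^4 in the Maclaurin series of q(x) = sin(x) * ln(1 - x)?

Take the Cauchy product of the two expansions.
q(0) = 0
q′(0) = 0
q′′(0) = -2
q′′′(0) = -3
q^(4)(0) = -4

-1/6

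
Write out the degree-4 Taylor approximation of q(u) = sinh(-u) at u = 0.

-u^3/6 - u

q(0) = 0
q′(0) = -1
q′′(0) = 0
q′′′(0) = -1
q^(4)(0) = 0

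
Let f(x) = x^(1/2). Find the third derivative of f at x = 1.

Use the known series and substitute for the argument.
From the series, [(x - 1)^3] f = 1/16; multiply by 3! = 6 to get 3/8.

3/8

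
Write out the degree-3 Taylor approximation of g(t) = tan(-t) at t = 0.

-t^3/3 - t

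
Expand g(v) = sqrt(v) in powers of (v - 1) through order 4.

-5*(v - 1)^4/128 + (v - 1)^3/16 - (v - 1)^2/8 + (v - 1)/2 + 1

g(1) = 1
g′(1) = 1/2
g′′(1) = -1/4
g′′′(1) = 3/8
g^(4)(1) = -15/16
The Taylor polynomial is Σ g^(k)(1)/k! · (v - 1)^k.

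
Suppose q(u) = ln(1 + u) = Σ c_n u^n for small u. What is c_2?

-1/2

Use the known series and substitute for the argument.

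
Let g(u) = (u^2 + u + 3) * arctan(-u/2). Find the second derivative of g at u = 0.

-1

Shift and add copies of the series according to the polynomial's terms.
From the series, [u^2] g = -1/2; multiply by 2! = 2 to get -1.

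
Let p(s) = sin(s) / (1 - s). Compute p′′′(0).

5

Write out both Maclaurin series and multiply, keeping only the needed powers.
From the series, [s^3] p = 5/6; multiply by 3! = 6 to get 5.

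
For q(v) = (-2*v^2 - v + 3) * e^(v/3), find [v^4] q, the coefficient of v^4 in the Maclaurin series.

Distribute the polynomial across the series and collect like powers.
[v^0] = 3;  [v^1] = 0;  [v^2] = -13/6;  [v^3] = -19/27;  [v^4] = -25/216.

-25/216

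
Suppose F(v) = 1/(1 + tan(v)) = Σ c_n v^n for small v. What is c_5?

-32/15

Compose series: expand the inner function first, then feed it into the outer expansion.
F(0) = 1
F′(0) = -1
F′′(0) = 2
F′′′(0) = -8
F^(4)(0) = 40
F^(5)(0) = -256
Then c_k = F^(k)(0)/k! gives each Taylor coefficient.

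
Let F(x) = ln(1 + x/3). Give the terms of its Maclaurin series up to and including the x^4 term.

-x^4/324 + x^3/81 - x^2/18 + x/3

Apply the Taylor formula c_k = f^(k)(a)/k!.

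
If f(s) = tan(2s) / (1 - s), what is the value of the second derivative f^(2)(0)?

4

Multiply the two series term by term and collect like powers.
The coefficient of s^2 in the expansion is 2, so f′′(0) = 2! * (2) = 4.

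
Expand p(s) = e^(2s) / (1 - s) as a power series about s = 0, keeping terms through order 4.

Multiply the two series term by term and collect like powers.
p(0) = 1
p′(0) = 3
p′′(0) = 10
p′′′(0) = 38
p^(4)(0) = 168

7*s^4 + 19*s^3/3 + 5*s^2 + 3*s + 1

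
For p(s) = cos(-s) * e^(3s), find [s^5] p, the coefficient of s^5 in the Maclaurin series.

Take the Cauchy product of the two expansions.
p(0) = 1
p′(0) = 3
p′′(0) = 8
p′′′(0) = 18
p^(4)(0) = 28
p^(5)(0) = -12
So c_5 = p^(5)(0)/5! = -1/10.

-1/10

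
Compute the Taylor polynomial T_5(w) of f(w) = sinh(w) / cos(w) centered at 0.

3*w^5/10 + 2*w^3/3 + w

Write the quotient as an unknown series and match coefficients against numerator = denominator · series.
[w^0] = 0;  [w^1] = 1;  [w^2] = 0;  [w^3] = 2/3;  [w^4] = 0;  [w^5] = 3/10.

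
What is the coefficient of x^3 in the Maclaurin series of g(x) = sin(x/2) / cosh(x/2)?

-1/12

Write the quotient as an unknown series and match coefficients against numerator = denominator · series.
[x^0] = 0;  [x^1] = 1/2;  [x^2] = 0;  [x^3] = -1/12.
So c_3 = g′′′(0)/3! = -1/12.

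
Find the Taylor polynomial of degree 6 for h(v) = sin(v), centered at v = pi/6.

-(v - pi/6)^6/1440 + sqrt(3)*(v - pi/6)^5/240 + (v - pi/6)^4/48 - sqrt(3)*(v - pi/6)^3/12 - (v - pi/6)^2/4 + sqrt(3)*(v - pi/6)/2 + 1/2

h(pi/6) = 1/2
h′(pi/6) = sqrt(3)/2
h′′(pi/6) = -1/2
h′′′(pi/6) = -sqrt(3)/2
h^(4)(pi/6) = 1/2
h^(5)(pi/6) = sqrt(3)/2
h^(6)(pi/6) = -1/2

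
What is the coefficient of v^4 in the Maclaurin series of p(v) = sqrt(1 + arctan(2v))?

Let u equal the inner series; expand the outer function in u and truncate.
[v^0] = 1;  [v^1] = 1;  [v^2] = -1/2;  [v^3] = -5/6;  [v^4] = 17/24.
So c_4 = p^(4)(0)/4! = 17/24.

17/24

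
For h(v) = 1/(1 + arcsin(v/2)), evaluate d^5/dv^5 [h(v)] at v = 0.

Substitute the inner expansion into the outer series and collect powers.
The coefficient of v^5 in the expansion is -63/1280, so h^(5)(0) = 5! * (-63/1280) = -189/32.

-189/32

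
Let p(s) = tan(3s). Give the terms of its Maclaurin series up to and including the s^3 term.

9*s^3 + 3*s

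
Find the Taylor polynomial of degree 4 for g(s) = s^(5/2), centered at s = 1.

Use the known series and substitute for the argument.
g(1) = 1
g′(1) = 5/2
g′′(1) = 15/4
g′′′(1) = 15/8
g^(4)(1) = -15/16

-5*(s - 1)^4/128 + 5*(s - 1)^3/16 + 15*(s - 1)^2/8 + 5*(s - 1)/2 + 1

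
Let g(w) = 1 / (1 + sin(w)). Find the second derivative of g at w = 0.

2

Write 1/(1+u) = 1 - u + u^2 - u^3 + ... and substitute the series for u.
The coefficient of w^2 in the expansion is 1, so g′′(0) = 2! * (1) = 2.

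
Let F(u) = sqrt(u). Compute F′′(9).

-1/108

The coefficient of (u - 9)^2 in the expansion is -1/216, so F′′(9) = 2! * (-1/216) = -1/108.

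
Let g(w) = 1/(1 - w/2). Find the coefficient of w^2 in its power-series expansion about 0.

1/4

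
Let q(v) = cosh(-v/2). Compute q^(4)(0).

The coefficient of v^4 in the expansion is 1/384, so q^(4)(0) = 4! * (1/384) = 1/16.

1/16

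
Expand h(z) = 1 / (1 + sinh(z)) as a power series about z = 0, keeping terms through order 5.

Use the geometric series for the reciprocal, then substitute.
h(0) = 1
h′(0) = -1
h′′(0) = 2
h′′′(0) = -7
h^(4)(0) = 32
h^(5)(0) = -181

-181*z^5/120 + 4*z^4/3 - 7*z^3/6 + z^2 - z + 1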